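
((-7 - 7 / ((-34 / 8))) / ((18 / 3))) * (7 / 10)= -637 / 1020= -0.62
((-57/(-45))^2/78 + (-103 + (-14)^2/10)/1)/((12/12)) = -1463309/17550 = -83.38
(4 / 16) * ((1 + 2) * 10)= 15 / 2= 7.50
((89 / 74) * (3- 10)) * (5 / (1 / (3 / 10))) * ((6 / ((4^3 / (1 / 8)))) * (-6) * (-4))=-16821 / 4736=-3.55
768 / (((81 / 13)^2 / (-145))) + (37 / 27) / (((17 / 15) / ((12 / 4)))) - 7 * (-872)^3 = 172561906845649 / 37179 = 4641381071.19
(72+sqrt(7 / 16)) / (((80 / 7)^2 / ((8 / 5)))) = 49* sqrt(7) / 16000+441 / 500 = 0.89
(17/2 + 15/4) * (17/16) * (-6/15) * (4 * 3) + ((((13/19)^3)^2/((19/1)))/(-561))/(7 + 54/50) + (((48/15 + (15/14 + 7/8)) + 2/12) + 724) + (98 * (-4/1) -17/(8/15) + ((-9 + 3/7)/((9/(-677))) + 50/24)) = 600889543297718187/675302221379720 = 889.81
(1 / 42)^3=1 / 74088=0.00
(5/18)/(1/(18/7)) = 5/7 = 0.71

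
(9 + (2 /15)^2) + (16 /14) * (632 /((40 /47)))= 1350883 /1575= 857.70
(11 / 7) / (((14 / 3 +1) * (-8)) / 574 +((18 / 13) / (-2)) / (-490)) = -1231230 / 60773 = -20.26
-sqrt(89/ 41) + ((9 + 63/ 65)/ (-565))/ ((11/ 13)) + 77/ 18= 2.78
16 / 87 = 0.18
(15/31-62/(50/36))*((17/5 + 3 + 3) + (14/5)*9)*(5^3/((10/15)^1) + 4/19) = -42229021989/147250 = -286784.53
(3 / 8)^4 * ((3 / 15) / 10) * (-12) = -243 / 51200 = -0.00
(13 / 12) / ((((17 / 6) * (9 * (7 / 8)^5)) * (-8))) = -26624 / 2571471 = -0.01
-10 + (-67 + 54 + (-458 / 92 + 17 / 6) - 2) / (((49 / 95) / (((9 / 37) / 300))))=-1194611 / 119140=-10.03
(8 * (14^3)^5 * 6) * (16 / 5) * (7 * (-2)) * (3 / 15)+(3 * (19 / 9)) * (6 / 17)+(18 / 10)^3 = -142176793892195747740937 / 2125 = -66906726537503881289.85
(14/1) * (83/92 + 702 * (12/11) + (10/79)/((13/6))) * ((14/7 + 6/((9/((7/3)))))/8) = 11157042218/2338479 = 4771.07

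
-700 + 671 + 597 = 568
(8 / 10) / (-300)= -1 / 375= -0.00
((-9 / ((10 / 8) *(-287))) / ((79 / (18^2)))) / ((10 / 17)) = 99144 / 566825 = 0.17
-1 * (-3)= 3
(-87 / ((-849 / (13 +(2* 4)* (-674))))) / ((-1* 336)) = 51997 / 31696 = 1.64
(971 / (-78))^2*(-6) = -942841 / 1014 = -929.82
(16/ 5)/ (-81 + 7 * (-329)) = -0.00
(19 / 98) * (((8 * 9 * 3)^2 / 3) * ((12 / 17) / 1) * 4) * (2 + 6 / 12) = 17729280 / 833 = 21283.65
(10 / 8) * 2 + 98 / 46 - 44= -39.37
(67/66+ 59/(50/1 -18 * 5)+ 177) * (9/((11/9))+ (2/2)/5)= 12117716/9075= 1335.29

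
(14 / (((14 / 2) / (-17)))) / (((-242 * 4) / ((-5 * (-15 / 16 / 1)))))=0.16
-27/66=-9/22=-0.41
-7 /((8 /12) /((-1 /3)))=7 /2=3.50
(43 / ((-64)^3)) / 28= -43 / 7340032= -0.00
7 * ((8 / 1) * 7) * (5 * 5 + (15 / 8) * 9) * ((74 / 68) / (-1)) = -607355 / 34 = -17863.38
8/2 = 4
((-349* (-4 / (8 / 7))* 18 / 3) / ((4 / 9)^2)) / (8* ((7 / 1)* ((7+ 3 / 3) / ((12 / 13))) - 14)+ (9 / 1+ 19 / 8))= 254421 / 2638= 96.44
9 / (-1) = -9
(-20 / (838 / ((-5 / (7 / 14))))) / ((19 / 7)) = 700 / 7961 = 0.09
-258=-258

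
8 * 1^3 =8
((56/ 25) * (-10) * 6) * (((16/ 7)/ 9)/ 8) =-64/ 15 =-4.27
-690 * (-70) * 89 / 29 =148231.03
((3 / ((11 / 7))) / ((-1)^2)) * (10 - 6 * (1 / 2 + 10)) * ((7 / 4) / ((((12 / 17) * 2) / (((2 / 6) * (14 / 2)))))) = -292.65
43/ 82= 0.52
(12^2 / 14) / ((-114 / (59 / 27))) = -236 / 1197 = -0.20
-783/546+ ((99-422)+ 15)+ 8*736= 1015299/182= 5578.57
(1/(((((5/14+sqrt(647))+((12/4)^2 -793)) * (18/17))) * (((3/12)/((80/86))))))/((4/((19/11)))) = -110246360/56871641717 -1266160 * sqrt(647)/511844775453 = -0.00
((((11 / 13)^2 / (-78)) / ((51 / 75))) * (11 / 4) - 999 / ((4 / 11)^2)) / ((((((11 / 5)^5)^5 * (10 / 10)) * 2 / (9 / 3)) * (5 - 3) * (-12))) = 33359379470348358154296875 / 25684549751301012953115407092992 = 0.00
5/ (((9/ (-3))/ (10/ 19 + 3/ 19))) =-1.14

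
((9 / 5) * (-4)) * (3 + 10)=-468 / 5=-93.60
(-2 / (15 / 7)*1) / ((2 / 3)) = -7 / 5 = -1.40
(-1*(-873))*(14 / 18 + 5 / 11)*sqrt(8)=23668*sqrt(2) / 11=3042.87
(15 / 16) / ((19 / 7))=105 / 304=0.35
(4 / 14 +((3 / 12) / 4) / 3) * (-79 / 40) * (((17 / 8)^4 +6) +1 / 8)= -294583811 / 18350080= -16.05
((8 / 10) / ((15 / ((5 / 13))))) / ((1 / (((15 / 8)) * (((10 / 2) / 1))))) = 5 / 26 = 0.19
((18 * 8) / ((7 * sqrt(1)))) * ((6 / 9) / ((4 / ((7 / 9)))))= 8 / 3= 2.67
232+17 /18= 4193 /18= 232.94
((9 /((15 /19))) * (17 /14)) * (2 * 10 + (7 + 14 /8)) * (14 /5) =22287 /20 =1114.35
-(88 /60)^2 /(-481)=484 /108225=0.00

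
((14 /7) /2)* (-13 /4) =-13 /4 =-3.25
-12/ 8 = -3/ 2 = -1.50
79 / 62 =1.27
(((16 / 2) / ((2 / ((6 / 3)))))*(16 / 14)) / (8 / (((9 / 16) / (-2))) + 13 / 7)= -576 / 1675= -0.34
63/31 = 2.03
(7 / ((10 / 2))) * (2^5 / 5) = 224 / 25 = 8.96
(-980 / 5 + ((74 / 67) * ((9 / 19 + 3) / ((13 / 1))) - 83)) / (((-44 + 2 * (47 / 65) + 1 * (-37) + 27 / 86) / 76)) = 7933133640 / 29677717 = 267.31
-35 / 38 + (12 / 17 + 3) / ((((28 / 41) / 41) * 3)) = 94627 / 1292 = 73.24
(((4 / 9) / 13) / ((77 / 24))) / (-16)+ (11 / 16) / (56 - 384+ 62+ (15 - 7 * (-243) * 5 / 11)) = 179555 / 275987712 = 0.00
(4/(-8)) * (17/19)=-17/38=-0.45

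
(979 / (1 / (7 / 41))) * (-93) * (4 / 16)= -637329 / 164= -3886.15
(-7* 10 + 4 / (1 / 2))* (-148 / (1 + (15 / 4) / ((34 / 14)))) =623968 / 173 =3606.75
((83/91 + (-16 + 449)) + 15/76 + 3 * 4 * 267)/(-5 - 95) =-5032233/138320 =-36.38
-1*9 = -9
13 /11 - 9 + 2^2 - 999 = -11031 /11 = -1002.82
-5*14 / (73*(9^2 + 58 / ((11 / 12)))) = -770 / 115851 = -0.01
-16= -16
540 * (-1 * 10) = -5400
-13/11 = -1.18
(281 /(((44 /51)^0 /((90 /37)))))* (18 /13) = 455220 /481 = 946.40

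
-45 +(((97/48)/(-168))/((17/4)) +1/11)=-16931435/376992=-44.91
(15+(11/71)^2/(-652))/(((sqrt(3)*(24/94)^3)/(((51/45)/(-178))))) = -87015572427269*sqrt(3)/45492577896960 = -3.31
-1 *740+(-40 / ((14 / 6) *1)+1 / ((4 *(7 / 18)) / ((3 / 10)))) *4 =-4039 / 5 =-807.80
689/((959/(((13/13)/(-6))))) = -689/5754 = -0.12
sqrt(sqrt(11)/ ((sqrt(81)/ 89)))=11^(1/ 4) * sqrt(89)/ 3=5.73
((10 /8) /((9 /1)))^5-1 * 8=-483726283 /60466176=-8.00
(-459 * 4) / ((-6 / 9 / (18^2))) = 892296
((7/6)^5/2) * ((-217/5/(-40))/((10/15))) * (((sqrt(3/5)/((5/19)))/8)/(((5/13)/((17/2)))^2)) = 3384449842501 * sqrt(15)/41472000000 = 316.07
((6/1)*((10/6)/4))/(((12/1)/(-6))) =-1.25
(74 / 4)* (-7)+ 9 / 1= -241 / 2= -120.50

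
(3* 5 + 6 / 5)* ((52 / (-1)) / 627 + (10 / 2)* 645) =54594621 / 1045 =52243.66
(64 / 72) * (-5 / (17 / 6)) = -80 / 51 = -1.57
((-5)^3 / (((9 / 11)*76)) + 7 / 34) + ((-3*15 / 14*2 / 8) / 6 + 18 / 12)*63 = 3919015 / 46512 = 84.26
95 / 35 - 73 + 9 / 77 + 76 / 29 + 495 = 954500 / 2233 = 427.45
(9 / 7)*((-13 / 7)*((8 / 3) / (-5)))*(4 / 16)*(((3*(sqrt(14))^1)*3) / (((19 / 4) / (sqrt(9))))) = 8424*sqrt(14) / 4655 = 6.77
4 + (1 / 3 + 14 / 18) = 46 / 9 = 5.11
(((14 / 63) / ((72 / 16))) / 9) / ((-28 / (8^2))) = -64 / 5103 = -0.01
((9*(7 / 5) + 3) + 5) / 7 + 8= 383 / 35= 10.94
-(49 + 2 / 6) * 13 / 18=-962 / 27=-35.63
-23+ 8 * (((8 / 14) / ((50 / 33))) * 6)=-857 / 175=-4.90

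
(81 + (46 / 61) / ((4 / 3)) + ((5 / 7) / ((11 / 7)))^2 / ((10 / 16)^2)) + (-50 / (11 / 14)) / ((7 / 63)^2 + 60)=5814852419 / 71758082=81.03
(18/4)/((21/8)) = 12/7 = 1.71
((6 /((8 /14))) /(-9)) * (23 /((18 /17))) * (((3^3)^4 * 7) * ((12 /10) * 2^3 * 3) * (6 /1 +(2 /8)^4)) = -5216515556301 /320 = -16301611113.44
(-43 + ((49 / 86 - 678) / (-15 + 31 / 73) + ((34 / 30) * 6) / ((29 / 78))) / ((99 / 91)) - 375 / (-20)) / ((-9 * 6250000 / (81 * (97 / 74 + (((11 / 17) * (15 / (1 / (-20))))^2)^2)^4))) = -39270807768938113758976123776327804119699113445496873383686985558365335059 / 190148264053540751512770146973944000000000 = -206527301021693718194400900000000.00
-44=-44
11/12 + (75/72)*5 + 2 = 65/8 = 8.12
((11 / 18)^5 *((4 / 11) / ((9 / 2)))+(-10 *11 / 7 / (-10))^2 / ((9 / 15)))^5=14600801404688724088173634877038879682840749 / 12261839860930670199331834959632734258176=1190.75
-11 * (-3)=33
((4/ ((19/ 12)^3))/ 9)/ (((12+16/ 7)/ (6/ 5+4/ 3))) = 896/ 45125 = 0.02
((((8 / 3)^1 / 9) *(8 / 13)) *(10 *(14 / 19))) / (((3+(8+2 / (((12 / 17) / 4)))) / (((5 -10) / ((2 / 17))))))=-380800 / 148941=-2.56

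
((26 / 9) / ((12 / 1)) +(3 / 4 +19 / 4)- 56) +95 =44.74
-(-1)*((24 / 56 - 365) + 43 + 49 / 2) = -4159 / 14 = -297.07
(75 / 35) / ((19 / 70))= 150 / 19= 7.89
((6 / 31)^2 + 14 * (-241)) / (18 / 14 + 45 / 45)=-1476.11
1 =1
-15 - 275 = -290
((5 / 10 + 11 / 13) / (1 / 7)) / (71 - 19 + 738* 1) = 49 / 4108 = 0.01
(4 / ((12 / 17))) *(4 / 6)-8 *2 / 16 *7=-29 / 9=-3.22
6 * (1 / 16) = 3 / 8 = 0.38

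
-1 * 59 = -59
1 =1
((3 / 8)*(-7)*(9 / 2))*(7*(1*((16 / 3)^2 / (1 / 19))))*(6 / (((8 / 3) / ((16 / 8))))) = -201096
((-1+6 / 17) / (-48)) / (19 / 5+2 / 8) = 55 / 16524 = 0.00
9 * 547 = 4923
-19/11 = -1.73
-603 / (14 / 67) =-40401 / 14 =-2885.79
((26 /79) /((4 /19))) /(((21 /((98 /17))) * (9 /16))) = 27664 /36261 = 0.76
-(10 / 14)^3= -125 / 343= -0.36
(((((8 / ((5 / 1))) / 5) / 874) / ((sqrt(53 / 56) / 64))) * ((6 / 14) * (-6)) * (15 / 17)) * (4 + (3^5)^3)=-396718691328 * sqrt(742) / 13780795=-784170.22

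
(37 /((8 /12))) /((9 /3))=37 /2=18.50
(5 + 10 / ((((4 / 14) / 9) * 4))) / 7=335 / 28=11.96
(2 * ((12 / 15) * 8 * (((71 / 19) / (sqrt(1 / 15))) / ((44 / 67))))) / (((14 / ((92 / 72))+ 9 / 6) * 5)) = 3501152 * sqrt(15) / 2993925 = 4.53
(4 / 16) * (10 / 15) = 1 / 6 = 0.17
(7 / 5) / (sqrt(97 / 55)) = 7 * sqrt(5335) / 485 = 1.05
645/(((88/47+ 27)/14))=424410/1357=312.76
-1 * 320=-320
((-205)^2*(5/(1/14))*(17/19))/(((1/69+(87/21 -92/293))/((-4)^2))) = 28309319241000/2583563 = 10957472.00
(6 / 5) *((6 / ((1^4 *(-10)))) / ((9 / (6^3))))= -432 / 25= -17.28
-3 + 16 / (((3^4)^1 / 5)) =-163 / 81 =-2.01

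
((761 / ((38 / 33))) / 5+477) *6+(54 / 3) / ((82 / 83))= 14307354 / 3895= 3673.26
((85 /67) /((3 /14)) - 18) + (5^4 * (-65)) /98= -8403569 /19698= -426.62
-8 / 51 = -0.16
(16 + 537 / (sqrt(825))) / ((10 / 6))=48 / 5 + 537* sqrt(33) / 275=20.82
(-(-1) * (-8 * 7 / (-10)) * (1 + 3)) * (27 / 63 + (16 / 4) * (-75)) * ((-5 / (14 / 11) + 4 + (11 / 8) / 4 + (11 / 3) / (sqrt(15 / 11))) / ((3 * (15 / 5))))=-41008 * sqrt(165) / 225- 21669 / 70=-2650.70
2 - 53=-51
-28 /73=-0.38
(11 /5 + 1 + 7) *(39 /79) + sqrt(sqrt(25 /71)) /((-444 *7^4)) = -sqrt(5) *71^(3 /4) /75689124 + 1989 /395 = 5.04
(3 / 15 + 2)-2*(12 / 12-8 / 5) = 17 / 5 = 3.40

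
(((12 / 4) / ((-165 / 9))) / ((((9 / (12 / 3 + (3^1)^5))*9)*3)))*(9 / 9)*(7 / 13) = -133 / 1485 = -0.09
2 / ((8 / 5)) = 5 / 4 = 1.25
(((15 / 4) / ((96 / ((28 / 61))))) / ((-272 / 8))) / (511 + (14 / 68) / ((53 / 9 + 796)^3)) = -375898087313 / 364235022178606688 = -0.00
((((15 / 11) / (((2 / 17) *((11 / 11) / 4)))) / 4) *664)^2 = 7167315600 / 121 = 59234013.22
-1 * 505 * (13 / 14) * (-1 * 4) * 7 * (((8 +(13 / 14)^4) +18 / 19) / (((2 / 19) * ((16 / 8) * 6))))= 15478911045 / 153664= 100732.19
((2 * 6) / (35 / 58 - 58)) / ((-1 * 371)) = 696 / 1235059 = 0.00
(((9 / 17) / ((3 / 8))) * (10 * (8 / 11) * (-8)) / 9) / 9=-5120 / 5049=-1.01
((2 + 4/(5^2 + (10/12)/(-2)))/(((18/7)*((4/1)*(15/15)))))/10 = 2233/106200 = 0.02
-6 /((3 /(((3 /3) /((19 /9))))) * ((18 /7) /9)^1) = -63 /19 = -3.32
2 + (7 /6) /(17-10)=13 /6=2.17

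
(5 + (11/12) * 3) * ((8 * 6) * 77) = 28644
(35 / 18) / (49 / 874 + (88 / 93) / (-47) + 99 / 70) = 779968525 / 581720754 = 1.34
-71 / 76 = -0.93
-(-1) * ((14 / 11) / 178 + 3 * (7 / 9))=6874 / 2937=2.34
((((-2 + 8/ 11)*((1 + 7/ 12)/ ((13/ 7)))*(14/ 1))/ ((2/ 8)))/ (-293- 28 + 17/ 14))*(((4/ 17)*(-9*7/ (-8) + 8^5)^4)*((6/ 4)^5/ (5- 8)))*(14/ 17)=-30620102224979119330985661/ 284690432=-107555782643861804.71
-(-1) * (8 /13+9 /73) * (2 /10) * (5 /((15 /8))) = 0.39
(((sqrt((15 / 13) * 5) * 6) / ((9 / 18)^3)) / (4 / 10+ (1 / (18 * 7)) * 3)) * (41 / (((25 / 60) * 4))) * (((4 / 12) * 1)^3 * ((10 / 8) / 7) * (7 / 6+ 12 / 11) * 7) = 4276300 * sqrt(39) / 38181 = 699.44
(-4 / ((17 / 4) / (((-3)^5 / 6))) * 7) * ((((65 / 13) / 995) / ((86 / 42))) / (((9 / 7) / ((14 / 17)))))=1037232 / 2472973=0.42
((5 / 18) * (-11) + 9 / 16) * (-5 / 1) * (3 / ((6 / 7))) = 43.63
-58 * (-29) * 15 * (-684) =-17257320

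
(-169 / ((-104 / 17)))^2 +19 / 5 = 245421 / 320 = 766.94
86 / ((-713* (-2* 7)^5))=43 / 191734256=0.00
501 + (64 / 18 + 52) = 5009 / 9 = 556.56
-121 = -121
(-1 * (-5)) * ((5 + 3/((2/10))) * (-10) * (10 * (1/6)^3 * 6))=-2500/9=-277.78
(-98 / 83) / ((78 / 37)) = -0.56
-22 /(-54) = 0.41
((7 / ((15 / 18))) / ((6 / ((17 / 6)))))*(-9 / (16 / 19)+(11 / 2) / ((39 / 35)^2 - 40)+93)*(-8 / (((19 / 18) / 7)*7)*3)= -66854008053 / 9021010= -7410.92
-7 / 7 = -1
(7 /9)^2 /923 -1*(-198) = 14803123 /74763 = 198.00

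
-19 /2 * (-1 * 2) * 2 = 38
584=584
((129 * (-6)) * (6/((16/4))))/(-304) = 3.82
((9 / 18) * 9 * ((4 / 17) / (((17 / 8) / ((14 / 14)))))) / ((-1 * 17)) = -144 / 4913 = -0.03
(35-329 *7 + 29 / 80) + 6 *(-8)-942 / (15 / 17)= -270659 / 80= -3383.24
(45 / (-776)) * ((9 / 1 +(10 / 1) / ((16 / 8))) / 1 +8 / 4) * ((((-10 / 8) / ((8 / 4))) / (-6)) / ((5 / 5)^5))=-75 / 776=-0.10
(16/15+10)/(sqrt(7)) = 4.18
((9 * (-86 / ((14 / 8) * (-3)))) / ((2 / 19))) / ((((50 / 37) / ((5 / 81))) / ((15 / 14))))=68.55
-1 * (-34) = 34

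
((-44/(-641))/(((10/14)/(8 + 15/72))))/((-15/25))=-15169/11538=-1.31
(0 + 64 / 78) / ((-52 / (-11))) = 88 / 507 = 0.17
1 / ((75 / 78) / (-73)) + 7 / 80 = -75.83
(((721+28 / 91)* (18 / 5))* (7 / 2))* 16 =9452016 / 65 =145415.63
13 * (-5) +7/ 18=-1163/ 18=-64.61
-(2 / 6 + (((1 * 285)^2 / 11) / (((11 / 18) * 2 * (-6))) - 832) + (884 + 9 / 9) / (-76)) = 51044225 / 27588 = 1850.23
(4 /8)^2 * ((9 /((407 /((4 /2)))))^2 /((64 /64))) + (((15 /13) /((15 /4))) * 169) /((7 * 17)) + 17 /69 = 930121630 /1360143939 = 0.68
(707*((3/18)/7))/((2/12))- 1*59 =42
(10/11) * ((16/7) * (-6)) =-960/77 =-12.47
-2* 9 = -18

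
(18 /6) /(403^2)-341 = -55381466 /162409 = -341.00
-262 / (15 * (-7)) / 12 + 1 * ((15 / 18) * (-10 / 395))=9299 / 49770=0.19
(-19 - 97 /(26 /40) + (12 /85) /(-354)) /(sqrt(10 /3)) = -10967831*sqrt(30) /651950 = -92.14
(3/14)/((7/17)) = 51/98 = 0.52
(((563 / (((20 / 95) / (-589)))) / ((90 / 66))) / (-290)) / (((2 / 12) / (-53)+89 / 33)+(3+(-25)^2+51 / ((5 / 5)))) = 40405318129 / 6915238500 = 5.84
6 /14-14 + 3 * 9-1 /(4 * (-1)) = 383 /28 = 13.68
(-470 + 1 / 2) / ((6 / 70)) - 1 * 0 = -10955 / 2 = -5477.50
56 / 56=1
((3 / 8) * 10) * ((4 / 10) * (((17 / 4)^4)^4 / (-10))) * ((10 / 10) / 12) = -48661191875666868481 / 343597383680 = -141622707.82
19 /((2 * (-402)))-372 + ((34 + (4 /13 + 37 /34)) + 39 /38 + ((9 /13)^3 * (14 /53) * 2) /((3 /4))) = -335.37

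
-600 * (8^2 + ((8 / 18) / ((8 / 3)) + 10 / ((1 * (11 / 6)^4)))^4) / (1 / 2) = -97103772380726306289625 / 1240642706316448347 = -78268.93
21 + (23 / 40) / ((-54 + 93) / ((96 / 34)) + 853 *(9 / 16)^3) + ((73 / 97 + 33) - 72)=-5673782473 / 329030305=-17.24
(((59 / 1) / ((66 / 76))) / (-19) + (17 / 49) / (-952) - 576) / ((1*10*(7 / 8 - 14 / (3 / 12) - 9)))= 52481777 / 58066470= 0.90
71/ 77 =0.92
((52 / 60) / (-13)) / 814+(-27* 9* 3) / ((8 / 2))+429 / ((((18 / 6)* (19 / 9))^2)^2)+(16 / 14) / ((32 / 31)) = -2014697127097 / 11138535870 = -180.88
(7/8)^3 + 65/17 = 39111/8704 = 4.49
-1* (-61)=61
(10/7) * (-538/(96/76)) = -25555/42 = -608.45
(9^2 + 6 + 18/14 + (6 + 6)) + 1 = 709/7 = 101.29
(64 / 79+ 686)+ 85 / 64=3479227 / 5056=688.14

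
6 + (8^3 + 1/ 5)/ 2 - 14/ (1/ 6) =1781/ 10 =178.10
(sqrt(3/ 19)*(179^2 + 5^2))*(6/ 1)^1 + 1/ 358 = 1/ 358 + 192396*sqrt(57)/ 19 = 76450.42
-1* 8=-8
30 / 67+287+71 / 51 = 986966 / 3417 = 288.84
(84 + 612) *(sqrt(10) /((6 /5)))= 580 *sqrt(10)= 1834.12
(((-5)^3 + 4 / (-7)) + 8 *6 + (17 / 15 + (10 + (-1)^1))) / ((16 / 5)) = -7081 / 336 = -21.07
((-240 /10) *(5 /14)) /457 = -60 /3199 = -0.02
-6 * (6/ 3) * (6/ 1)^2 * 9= -3888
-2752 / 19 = -144.84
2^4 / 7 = 16 / 7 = 2.29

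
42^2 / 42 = 42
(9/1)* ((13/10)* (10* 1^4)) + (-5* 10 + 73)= 140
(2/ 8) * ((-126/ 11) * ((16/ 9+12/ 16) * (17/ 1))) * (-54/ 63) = 105.48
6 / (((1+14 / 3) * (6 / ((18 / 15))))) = 18 / 85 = 0.21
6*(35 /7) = 30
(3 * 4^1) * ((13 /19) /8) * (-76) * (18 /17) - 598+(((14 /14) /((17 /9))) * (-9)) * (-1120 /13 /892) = -33518750 /49283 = -680.13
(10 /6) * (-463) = -2315 /3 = -771.67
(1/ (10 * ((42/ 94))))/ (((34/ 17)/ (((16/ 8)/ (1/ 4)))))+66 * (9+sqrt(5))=66 * sqrt(5)+62464/ 105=742.48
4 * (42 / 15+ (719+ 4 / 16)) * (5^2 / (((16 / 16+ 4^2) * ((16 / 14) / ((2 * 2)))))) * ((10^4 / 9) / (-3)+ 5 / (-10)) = -10122346745 / 1836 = -5513260.75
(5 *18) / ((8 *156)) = 15 / 208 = 0.07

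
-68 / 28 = -17 / 7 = -2.43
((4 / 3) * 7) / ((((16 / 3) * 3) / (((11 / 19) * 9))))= 3.04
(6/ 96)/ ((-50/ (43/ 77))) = -43/ 61600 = -0.00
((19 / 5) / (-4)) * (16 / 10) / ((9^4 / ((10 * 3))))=-76 / 10935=-0.01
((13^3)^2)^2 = 23298085122481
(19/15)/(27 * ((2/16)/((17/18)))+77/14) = 1292/9255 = 0.14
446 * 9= 4014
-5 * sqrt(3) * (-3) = 15 * sqrt(3) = 25.98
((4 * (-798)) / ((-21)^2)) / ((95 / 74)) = -592 / 105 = -5.64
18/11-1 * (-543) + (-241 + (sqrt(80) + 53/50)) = 4 * sqrt(5) + 167583/550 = 313.64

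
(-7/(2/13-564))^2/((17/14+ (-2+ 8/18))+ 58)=521703/195170229250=0.00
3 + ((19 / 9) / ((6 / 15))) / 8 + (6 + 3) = 1823 / 144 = 12.66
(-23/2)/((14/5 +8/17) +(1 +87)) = -1955/15516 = -0.13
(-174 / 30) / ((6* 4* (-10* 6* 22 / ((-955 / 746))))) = -5539 / 23633280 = -0.00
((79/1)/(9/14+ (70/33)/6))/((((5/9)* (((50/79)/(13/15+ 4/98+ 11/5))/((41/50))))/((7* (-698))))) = -2807387.17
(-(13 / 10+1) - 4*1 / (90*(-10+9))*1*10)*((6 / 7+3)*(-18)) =4509 / 35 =128.83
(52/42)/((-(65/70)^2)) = -56/39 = -1.44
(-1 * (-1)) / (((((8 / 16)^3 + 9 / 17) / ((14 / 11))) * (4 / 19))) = 9044 / 979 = 9.24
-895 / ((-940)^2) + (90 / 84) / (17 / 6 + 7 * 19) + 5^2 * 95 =478890496241 / 201637520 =2375.01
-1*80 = -80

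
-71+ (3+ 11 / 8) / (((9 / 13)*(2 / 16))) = -184 / 9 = -20.44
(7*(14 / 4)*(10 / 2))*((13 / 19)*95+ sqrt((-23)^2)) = 10780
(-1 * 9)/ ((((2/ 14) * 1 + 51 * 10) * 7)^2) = -9/ 12752041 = -0.00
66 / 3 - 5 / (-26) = 577 / 26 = 22.19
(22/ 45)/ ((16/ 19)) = 0.58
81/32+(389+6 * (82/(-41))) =12145/32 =379.53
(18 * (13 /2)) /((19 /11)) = 67.74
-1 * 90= -90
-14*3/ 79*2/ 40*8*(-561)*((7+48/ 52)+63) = 43448328/ 5135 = 8461.21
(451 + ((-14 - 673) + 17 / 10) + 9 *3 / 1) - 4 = -2113 / 10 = -211.30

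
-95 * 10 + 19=-931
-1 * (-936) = 936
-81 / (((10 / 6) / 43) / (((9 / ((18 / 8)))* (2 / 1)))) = -83592 / 5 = -16718.40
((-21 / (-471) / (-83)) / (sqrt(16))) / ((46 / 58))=-203 / 1198852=-0.00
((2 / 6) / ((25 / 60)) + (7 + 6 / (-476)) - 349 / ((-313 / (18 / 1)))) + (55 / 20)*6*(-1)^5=2115198 / 186235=11.36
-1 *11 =-11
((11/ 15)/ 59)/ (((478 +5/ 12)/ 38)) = 1672/ 1693595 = 0.00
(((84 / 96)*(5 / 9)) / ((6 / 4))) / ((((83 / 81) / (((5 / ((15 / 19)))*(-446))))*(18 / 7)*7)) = -148295 / 2988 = -49.63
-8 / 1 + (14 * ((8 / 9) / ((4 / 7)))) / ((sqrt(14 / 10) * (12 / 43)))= -8 + 301 * sqrt(35) / 27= 57.95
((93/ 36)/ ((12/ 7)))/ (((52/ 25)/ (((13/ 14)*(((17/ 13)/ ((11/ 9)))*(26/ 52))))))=13175/ 36608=0.36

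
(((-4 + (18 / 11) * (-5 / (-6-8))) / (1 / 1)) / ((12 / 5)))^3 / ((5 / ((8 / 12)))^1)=-454786175 / 1183333536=-0.38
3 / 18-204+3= -1205 / 6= -200.83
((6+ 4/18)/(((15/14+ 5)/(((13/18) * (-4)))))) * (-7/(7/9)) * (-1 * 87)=-591136/255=-2318.18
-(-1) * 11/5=11/5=2.20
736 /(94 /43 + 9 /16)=506368 /1891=267.78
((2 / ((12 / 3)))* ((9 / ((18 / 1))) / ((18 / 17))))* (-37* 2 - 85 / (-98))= -40613 / 2352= -17.27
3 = 3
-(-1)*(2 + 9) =11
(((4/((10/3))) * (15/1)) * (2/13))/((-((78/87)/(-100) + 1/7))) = -40600/1963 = -20.68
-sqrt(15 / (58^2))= -sqrt(15) / 58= -0.07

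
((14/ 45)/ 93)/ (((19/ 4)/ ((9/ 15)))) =56/ 132525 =0.00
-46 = -46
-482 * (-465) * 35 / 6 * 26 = 33993050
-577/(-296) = 577/296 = 1.95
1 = 1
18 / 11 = 1.64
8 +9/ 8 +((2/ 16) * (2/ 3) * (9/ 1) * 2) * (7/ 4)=47/ 4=11.75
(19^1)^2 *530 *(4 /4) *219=41901270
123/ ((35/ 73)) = 8979/ 35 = 256.54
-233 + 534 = 301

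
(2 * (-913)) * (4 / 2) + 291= -3361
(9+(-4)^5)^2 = 1030225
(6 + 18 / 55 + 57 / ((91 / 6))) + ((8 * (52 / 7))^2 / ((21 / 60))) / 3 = 2482121066 / 735735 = 3373.66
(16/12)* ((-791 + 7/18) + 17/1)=-27850/27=-1031.48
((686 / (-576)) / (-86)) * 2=343 / 12384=0.03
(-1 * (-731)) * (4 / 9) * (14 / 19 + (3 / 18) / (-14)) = 845767 / 3591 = 235.52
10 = 10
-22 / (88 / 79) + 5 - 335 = -1399 / 4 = -349.75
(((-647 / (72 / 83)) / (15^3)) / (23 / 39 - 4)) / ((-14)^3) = -698113 / 29561112000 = -0.00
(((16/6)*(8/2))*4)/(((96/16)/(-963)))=-6848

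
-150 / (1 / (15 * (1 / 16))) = -1125 / 8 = -140.62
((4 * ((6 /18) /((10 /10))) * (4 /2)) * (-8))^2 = 4096 /9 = 455.11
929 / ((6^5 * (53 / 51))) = 15793 / 137376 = 0.11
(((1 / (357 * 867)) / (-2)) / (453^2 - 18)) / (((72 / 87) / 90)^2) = -0.00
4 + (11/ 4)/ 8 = 139/ 32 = 4.34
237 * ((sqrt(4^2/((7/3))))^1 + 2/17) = 474/17 + 948 * sqrt(21)/7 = 648.49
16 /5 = 3.20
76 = 76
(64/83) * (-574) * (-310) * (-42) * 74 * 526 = -18617455073280/83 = -224306687629.88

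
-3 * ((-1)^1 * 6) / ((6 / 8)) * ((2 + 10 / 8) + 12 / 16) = 96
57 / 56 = 1.02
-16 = -16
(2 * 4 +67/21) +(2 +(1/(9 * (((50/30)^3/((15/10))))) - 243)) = -1206311/5250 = -229.77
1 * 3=3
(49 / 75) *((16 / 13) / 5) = 784 / 4875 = 0.16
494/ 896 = 247/ 448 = 0.55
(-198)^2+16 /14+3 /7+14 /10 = 1372244 /35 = 39206.97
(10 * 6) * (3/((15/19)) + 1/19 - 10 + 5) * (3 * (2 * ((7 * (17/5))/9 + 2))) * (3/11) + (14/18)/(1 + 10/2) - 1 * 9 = -143659/270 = -532.07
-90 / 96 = -15 / 16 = -0.94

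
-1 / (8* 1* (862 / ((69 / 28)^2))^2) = -22667121 / 3653731622912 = -0.00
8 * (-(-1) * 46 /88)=4.18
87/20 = 4.35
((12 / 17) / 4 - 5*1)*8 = -656 / 17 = -38.59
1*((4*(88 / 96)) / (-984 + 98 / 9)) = -33 / 8758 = -0.00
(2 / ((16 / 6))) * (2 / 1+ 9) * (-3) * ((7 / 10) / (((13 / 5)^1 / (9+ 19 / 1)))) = -4851 / 26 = -186.58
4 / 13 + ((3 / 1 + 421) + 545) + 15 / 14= 176609 / 182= 970.38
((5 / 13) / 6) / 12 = 5 / 936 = 0.01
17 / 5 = 3.40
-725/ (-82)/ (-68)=-725/ 5576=-0.13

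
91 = 91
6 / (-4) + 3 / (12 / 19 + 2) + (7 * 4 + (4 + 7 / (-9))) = 6944 / 225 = 30.86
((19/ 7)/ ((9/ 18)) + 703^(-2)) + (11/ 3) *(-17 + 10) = -210038804/ 10378389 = -20.24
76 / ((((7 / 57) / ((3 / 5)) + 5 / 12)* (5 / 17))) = 51984 / 125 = 415.87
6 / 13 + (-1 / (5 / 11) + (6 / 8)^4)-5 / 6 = -2.26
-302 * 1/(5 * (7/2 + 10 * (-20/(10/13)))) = 604/2565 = 0.24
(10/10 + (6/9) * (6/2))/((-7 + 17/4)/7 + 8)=28/71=0.39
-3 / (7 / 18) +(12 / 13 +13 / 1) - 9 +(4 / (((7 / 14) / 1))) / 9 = -1558 / 819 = -1.90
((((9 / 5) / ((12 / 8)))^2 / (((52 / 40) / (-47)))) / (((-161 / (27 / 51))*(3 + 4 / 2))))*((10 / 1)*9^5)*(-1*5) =-3596792688 / 35581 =-101087.45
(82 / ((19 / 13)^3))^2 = 32455463716 / 47045881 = 689.87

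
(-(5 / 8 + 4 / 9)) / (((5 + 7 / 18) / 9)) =-1.79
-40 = -40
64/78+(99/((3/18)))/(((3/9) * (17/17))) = 69530/39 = 1782.82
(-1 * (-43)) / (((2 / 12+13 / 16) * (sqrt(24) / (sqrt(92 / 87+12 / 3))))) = 688 * sqrt(1595) / 1363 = 20.16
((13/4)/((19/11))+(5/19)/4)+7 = 170/19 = 8.95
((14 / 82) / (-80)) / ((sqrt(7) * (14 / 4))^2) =-1 / 40180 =-0.00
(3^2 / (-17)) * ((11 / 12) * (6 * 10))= -29.12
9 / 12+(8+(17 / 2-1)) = 65 / 4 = 16.25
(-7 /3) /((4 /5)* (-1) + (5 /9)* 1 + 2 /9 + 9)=-105 /404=-0.26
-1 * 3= -3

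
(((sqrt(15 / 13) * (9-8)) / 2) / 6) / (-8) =-sqrt(195) / 1248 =-0.01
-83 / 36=-2.31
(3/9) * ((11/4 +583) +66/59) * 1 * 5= 230835/236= 978.11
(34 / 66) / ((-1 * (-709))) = 17 / 23397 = 0.00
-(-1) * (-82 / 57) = -82 / 57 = -1.44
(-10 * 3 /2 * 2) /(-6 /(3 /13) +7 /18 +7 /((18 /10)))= 540 /391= 1.38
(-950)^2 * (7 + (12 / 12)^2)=7220000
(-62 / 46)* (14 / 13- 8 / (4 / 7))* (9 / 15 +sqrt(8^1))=15624 / 1495 +10416* sqrt(2) / 299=59.72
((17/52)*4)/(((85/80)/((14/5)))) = 224/65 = 3.45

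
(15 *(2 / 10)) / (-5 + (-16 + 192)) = 1 / 57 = 0.02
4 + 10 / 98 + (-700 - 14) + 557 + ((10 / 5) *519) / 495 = -1219226 / 8085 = -150.80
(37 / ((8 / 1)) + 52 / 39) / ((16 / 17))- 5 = 511 / 384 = 1.33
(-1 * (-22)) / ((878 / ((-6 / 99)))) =-2 / 1317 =-0.00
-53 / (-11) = 53 / 11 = 4.82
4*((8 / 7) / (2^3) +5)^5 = 241864704 / 16807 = 14390.71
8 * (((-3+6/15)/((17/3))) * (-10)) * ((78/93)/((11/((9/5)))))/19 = 146016/550715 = 0.27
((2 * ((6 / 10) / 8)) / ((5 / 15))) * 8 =18 / 5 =3.60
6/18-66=-197/3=-65.67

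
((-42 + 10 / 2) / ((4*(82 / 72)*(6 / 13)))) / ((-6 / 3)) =1443 / 164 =8.80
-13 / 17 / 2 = -13 / 34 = -0.38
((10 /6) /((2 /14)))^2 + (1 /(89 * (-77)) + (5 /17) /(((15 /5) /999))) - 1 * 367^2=-134454.95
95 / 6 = 15.83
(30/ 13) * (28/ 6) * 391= 54740/ 13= 4210.77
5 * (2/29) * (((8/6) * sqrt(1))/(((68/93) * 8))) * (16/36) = 155/4437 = 0.03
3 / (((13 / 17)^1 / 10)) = 510 / 13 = 39.23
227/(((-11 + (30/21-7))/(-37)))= 58793/116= 506.84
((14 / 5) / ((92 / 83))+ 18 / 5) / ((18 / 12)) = 1409 / 345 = 4.08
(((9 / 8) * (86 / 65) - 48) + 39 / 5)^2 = 4052169 / 2704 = 1498.58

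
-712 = -712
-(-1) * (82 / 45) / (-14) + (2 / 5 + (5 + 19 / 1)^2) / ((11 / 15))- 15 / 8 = 1975667 / 2520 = 783.99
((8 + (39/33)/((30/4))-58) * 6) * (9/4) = -672.87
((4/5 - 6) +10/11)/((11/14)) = -5.46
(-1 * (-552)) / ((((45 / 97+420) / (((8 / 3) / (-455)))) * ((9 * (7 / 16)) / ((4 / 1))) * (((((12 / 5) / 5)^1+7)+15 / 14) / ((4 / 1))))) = -73105408 / 19994984919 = -0.00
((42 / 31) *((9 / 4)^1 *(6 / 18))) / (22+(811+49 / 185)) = 1665 / 1365364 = 0.00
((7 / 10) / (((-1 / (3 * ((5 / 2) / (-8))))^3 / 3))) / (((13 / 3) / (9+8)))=722925 / 106496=6.79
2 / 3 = 0.67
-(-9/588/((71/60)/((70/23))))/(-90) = -5/11431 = -0.00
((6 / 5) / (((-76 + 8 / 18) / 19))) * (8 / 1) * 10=-2052 / 85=-24.14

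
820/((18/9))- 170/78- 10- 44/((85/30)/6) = 201979/663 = 304.64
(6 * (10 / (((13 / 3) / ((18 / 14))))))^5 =11157710083200000 / 6240321451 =1788002.46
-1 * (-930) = 930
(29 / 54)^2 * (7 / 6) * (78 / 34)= 76531 / 99144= 0.77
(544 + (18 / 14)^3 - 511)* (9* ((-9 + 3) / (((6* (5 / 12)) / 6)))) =-7807104 / 1715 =-4552.25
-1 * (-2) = 2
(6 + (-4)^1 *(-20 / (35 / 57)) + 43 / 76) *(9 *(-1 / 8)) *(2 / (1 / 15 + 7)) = -9828675 / 225568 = -43.57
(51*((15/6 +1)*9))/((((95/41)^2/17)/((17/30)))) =520301439/180500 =2882.56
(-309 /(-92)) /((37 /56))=4326 /851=5.08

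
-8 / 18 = -4 / 9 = -0.44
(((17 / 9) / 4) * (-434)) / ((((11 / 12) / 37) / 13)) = -3548818 / 33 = -107539.94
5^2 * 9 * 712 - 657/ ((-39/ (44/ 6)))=160323.54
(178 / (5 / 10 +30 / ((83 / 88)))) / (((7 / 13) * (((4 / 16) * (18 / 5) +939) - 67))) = 3841240 / 327695389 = 0.01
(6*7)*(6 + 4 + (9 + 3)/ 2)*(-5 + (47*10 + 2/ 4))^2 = 145615848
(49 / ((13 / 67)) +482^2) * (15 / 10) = 9070485 / 26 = 348864.81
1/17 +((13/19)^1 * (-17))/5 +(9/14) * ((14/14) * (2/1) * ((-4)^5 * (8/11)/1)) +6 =-118606564/124355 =-953.77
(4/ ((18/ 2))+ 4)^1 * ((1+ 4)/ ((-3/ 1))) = -7.41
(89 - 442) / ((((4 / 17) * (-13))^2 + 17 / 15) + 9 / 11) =-16832805 / 539218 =-31.22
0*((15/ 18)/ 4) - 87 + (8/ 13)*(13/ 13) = -1123/ 13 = -86.38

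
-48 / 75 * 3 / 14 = -24 / 175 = -0.14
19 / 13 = 1.46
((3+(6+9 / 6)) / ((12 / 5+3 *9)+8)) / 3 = 35 / 374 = 0.09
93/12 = 31/4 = 7.75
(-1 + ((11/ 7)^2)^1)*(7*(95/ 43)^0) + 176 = 1304/ 7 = 186.29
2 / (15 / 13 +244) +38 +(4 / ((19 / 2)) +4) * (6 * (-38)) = -3091364 / 3187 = -969.99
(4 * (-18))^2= 5184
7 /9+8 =79 /9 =8.78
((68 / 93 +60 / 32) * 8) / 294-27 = -105185 / 3906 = -26.93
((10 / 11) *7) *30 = 2100 / 11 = 190.91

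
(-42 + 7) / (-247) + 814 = 201093 / 247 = 814.14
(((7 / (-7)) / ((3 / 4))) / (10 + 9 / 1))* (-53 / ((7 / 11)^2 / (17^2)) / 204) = 109021 / 8379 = 13.01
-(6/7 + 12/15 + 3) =-163/35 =-4.66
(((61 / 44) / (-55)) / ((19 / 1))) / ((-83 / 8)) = 0.00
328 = 328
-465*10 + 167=-4483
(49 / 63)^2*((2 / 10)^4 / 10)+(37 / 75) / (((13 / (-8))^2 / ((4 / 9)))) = 7112281 / 85556250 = 0.08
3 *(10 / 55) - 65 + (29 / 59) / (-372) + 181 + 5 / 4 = 117.79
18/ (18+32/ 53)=477/ 493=0.97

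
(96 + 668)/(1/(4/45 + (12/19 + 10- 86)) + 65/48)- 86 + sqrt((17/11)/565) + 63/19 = sqrt(105655)/6215 + 9584679883/19677445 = 487.14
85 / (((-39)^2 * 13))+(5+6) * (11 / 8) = 2393213 / 158184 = 15.13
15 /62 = 0.24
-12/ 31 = -0.39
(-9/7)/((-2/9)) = 81/14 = 5.79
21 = 21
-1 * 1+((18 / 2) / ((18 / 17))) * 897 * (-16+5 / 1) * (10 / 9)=-279568 / 3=-93189.33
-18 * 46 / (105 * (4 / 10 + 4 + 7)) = -92 / 133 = -0.69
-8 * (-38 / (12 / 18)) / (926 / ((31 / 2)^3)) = 1698087 / 926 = 1833.79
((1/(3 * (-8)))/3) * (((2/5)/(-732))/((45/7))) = 7/5929200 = 0.00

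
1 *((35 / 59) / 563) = 35 / 33217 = 0.00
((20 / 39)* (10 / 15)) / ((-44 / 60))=-200 / 429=-0.47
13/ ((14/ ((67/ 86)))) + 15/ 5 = 4483/ 1204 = 3.72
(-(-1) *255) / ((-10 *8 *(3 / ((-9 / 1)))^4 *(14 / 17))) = -70227 / 224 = -313.51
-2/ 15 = -0.13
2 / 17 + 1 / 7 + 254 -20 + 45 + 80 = 42752 / 119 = 359.26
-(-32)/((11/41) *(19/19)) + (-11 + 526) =6977/11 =634.27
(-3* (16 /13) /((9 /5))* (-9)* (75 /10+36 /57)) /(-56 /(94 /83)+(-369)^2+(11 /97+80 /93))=1965179745 /1781794456286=0.00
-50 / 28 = -25 / 14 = -1.79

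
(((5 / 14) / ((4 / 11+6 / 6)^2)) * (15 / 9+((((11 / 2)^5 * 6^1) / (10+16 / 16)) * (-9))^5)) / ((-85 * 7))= 3504121441488212268351144081961 / 1179176140800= 2971669219079413269.92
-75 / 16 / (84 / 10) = -125 / 224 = -0.56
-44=-44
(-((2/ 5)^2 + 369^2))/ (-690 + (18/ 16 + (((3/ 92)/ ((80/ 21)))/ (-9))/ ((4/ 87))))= 20042922752/ 101405445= 197.65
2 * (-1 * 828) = -1656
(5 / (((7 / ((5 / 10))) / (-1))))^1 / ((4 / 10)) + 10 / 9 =55 / 252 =0.22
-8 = -8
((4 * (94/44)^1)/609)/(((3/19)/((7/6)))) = 893/8613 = 0.10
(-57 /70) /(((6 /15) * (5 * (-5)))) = 57 /700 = 0.08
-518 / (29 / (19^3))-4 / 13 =-46188622 / 377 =-122516.24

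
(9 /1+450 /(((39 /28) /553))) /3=774239 /13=59556.85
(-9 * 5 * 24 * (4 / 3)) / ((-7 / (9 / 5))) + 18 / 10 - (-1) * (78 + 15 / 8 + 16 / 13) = 1649617 / 3640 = 453.19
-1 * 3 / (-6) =1 / 2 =0.50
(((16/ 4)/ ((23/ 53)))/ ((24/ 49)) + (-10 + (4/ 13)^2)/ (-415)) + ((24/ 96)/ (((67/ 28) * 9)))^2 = 22104143967511/ 1173078991890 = 18.84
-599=-599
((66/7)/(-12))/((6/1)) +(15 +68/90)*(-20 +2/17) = -6712781/21420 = -313.39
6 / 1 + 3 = 9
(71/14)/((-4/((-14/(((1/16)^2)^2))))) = 1163264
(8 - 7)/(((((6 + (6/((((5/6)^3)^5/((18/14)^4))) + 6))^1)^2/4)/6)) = 5368889309465885162353515625/15663200983930767470331326245494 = 0.00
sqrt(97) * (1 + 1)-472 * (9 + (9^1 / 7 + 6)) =-7667.16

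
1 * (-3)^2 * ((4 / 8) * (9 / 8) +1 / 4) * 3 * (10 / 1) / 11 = 1755 / 88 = 19.94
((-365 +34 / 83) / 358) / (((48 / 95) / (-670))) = 321018775 / 237712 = 1350.45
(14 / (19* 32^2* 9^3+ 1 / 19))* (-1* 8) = -2128 / 269485057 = -0.00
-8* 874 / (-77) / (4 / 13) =22724 / 77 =295.12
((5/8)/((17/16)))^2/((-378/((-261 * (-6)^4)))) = 626400/2023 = 309.64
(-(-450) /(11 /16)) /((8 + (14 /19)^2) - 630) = -433200 /411301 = -1.05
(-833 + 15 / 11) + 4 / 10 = -45718 / 55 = -831.24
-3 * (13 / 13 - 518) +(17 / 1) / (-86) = 133369 / 86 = 1550.80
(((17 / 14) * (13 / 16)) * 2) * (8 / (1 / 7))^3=346528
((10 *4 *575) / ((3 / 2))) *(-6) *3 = -276000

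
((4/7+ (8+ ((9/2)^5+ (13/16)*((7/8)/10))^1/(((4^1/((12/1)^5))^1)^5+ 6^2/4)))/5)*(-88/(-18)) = 919381848208331016106313519408/4401827379328379748404429325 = 208.86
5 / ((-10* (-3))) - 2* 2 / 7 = -17 / 42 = -0.40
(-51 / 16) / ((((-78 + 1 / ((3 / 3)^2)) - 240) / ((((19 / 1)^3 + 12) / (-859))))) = -350421 / 4356848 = -0.08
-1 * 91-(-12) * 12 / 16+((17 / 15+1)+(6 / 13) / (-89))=-1386176 / 17355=-79.87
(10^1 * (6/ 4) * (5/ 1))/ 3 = 25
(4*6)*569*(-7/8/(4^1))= -11949/4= -2987.25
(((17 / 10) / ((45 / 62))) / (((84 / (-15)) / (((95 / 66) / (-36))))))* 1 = 10013 / 598752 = 0.02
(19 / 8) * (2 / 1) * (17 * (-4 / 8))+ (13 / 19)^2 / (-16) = -233375 / 5776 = -40.40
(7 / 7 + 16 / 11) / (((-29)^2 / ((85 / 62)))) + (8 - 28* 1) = -11468945 / 573562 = -20.00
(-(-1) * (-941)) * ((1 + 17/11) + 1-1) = -26348/11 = -2395.27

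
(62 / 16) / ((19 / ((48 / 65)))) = 186 / 1235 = 0.15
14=14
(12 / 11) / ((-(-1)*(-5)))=-0.22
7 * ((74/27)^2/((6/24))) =153328/729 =210.33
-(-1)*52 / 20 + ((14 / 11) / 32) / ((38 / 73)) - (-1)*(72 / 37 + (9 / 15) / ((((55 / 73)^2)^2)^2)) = 97961502749893441653 / 9418393333937500000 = 10.40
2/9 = 0.22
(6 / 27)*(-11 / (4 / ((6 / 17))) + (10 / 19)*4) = 733 / 2907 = 0.25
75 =75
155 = 155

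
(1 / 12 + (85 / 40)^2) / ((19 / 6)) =883 / 608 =1.45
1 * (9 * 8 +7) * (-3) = -237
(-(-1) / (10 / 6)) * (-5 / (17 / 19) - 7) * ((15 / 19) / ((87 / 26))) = -1.78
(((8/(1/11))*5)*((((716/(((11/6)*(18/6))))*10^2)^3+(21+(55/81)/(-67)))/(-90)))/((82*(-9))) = 31872701187375233744/2180791107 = 14615201375.81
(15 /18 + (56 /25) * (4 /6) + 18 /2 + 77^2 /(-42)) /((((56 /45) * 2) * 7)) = -14607 /1960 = -7.45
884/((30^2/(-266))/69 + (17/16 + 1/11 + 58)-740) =-475931456/366583311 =-1.30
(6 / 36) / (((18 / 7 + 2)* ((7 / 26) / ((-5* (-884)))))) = 14365 / 24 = 598.54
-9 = -9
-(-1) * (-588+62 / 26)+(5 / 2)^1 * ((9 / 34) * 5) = -514759 / 884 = -582.31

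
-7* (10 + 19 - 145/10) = -203/2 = -101.50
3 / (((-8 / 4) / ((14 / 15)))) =-7 / 5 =-1.40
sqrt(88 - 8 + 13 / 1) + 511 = sqrt(93) + 511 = 520.64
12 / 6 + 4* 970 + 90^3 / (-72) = -6243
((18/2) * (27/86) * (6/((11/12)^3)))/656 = 78732/2346553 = 0.03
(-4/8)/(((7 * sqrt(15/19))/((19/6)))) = -19 * sqrt(285)/1260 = -0.25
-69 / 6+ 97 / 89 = -1853 / 178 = -10.41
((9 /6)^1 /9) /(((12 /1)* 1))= 1 /72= 0.01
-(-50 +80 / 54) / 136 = 655 / 1836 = 0.36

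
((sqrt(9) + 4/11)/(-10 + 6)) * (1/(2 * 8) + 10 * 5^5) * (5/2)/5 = -18500037/1408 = -13139.23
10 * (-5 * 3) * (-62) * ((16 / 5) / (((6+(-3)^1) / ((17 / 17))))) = 9920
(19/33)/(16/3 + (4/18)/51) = 2907/26950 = 0.11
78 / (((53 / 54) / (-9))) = -37908 / 53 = -715.25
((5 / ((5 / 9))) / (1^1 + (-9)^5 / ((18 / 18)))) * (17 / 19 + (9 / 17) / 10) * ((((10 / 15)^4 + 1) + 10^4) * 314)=-389313985969 / 858262680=-453.61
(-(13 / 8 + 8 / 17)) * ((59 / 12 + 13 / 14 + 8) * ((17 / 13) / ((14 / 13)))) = -110485 / 3136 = -35.23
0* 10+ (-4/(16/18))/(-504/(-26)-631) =117/15902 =0.01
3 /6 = 0.50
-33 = -33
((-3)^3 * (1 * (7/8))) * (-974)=92043/4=23010.75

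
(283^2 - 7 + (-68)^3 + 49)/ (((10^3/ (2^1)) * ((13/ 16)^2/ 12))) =-179943168/ 21125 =-8518.02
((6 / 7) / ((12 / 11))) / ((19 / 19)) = 11 / 14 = 0.79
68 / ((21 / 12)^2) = 1088 / 49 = 22.20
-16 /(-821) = 16 /821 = 0.02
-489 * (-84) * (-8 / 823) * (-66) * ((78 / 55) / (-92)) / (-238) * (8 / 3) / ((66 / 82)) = 100084608 / 17698615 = 5.65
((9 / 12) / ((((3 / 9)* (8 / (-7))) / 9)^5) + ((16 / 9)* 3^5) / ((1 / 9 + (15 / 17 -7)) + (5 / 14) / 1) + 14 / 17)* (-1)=5519837.61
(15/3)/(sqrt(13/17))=5 * sqrt(221)/13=5.72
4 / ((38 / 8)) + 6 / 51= 310 / 323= 0.96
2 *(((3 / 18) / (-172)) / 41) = -1 / 21156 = -0.00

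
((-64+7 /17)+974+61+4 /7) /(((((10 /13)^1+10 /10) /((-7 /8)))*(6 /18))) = -2255487 /1564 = -1442.13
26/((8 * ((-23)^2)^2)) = 13/1119364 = 0.00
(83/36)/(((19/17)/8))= 2822/171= 16.50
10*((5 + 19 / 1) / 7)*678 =162720 / 7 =23245.71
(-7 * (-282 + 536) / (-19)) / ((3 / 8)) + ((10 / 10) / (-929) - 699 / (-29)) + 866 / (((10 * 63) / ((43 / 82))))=3627635878681 / 13221834570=274.37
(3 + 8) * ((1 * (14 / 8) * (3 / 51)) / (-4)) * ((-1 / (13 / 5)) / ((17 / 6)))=1155 / 30056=0.04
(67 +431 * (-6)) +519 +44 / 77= -13996 / 7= -1999.43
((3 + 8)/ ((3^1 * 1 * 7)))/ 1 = 0.52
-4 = -4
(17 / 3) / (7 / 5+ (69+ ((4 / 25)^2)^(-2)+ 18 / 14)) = 152320 / 42942537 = 0.00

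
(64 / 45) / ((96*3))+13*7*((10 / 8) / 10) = 36871 / 3240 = 11.38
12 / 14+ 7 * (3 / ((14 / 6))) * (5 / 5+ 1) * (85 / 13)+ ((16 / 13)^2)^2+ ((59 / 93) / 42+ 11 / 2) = 126.36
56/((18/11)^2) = 20.91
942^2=887364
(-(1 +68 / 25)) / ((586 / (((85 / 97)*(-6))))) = 4743 / 142105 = 0.03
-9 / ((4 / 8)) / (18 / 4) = -4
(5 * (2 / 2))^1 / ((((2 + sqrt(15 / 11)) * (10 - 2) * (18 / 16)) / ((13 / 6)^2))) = 9295 / 4698 - 845 * sqrt(165) / 9396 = 0.82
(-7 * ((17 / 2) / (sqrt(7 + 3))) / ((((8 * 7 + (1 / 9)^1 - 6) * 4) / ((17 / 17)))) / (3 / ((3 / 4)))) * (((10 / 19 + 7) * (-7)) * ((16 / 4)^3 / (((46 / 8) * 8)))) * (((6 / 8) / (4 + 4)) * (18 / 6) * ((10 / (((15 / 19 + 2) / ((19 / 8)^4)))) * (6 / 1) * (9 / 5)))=3086395240383 * sqrt(10) / 16377118720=595.96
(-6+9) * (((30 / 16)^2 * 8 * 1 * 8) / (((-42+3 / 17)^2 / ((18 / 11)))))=43350 / 68651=0.63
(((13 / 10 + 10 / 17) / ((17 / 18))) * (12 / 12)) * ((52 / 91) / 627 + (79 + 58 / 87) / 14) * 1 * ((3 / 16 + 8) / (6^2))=100039329 / 38656640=2.59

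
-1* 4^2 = -16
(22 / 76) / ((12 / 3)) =11 / 152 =0.07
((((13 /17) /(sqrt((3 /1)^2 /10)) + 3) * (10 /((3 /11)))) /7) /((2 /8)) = 5720 * sqrt(10) /1071 + 440 /7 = 79.75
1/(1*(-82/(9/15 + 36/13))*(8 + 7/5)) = -219/50102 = -0.00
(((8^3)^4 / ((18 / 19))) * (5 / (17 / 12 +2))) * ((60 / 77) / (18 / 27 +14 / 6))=261134011596800 / 9471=27571957723.24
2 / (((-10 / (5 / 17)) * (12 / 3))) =-1 / 68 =-0.01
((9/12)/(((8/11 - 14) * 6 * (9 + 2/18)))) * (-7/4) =693/383104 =0.00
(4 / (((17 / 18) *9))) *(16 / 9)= 128 / 153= 0.84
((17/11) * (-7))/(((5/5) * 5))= -119/55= -2.16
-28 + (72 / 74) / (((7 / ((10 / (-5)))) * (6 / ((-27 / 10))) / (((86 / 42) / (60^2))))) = -50763871 / 1813000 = -28.00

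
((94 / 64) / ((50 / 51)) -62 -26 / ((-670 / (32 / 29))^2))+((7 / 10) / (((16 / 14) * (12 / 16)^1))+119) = 59.31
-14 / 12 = -7 / 6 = -1.17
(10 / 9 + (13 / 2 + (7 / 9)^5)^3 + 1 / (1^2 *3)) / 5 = 103356972875106439 / 1647129056757192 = 62.75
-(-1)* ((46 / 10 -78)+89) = 78 / 5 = 15.60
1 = 1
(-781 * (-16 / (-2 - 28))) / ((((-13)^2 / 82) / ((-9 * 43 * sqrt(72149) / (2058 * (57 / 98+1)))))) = 22030448 * sqrt(72149) / 916825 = 6454.34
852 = 852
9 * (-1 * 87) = -783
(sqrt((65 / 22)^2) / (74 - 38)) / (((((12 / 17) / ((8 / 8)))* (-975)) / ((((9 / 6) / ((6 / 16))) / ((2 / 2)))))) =-17 / 35640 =-0.00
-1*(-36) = 36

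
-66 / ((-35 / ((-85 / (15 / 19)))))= -203.03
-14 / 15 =-0.93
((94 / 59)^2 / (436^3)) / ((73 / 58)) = 64061 / 2632669634216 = 0.00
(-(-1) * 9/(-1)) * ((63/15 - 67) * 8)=22608/5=4521.60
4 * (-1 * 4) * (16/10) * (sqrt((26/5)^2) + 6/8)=-3808/25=-152.32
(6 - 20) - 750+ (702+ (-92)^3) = -778750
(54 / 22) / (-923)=-27 / 10153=-0.00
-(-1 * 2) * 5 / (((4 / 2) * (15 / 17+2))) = 85 / 49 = 1.73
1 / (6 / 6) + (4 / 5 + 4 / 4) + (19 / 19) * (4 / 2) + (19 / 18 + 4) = 9.86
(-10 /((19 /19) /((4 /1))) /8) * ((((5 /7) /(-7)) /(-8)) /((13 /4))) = -25 /1274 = -0.02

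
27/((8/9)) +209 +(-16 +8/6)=5393/24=224.71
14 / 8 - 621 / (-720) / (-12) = 537 / 320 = 1.68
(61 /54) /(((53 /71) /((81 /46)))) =2.66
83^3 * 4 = 2287148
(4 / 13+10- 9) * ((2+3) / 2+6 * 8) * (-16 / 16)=-66.04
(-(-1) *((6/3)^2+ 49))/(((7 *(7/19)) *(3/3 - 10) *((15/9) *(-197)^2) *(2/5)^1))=-0.00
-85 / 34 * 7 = -35 / 2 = -17.50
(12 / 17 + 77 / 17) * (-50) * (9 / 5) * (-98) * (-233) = -182900340 / 17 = -10758843.53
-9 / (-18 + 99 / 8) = 8 / 5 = 1.60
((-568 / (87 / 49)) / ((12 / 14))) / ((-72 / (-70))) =-362.86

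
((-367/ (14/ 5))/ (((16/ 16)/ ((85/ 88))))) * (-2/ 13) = 155975/ 8008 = 19.48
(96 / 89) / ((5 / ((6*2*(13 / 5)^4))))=32902272 / 278125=118.30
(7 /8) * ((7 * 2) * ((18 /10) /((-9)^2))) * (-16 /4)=-49 /45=-1.09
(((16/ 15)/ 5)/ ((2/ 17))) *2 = 272/ 75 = 3.63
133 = 133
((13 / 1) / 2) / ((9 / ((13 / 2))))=169 / 36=4.69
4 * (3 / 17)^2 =36 / 289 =0.12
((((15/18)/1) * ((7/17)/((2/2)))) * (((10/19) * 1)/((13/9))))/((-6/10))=-875/4199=-0.21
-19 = -19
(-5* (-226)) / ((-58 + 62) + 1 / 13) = 14690 / 53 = 277.17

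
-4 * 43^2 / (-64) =1849 / 16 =115.56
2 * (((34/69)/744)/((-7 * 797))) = -17/71600886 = -0.00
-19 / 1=-19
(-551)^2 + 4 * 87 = 303949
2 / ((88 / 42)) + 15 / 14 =156 / 77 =2.03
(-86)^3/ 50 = -318028/ 25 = -12721.12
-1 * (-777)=777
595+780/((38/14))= 16765/19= 882.37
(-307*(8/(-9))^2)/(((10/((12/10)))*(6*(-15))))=9824/30375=0.32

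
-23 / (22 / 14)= -161 / 11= -14.64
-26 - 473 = -499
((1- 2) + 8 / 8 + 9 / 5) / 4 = 9 / 20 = 0.45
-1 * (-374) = 374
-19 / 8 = -2.38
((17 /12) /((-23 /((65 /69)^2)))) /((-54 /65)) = 4668625 /70957944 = 0.07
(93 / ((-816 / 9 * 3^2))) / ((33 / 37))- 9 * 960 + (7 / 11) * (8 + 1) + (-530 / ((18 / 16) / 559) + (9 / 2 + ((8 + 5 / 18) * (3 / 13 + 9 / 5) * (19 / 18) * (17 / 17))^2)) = -271666.16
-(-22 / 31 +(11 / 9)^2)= -1969 / 2511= -0.78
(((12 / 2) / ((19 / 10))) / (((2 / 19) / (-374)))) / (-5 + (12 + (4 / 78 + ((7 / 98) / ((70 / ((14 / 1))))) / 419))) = -12834221400 / 8065789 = -1591.19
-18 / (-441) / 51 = 2 / 2499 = 0.00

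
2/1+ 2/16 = 17/8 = 2.12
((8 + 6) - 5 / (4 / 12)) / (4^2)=-1 / 16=-0.06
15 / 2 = 7.50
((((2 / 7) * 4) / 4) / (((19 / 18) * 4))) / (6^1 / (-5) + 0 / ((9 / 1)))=-15 / 266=-0.06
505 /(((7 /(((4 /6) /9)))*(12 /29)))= 12.91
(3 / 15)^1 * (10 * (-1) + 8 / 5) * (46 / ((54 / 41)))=-13202 / 225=-58.68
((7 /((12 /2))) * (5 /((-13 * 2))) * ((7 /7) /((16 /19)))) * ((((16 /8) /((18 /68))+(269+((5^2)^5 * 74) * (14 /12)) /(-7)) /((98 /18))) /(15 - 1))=360424897075 /856128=420994.17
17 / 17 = 1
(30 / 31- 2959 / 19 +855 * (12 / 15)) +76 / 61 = 19059501 / 35929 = 530.48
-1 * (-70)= 70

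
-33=-33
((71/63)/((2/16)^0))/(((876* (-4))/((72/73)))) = -71/223818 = -0.00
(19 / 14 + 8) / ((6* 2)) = 0.78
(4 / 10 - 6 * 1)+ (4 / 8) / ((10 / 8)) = -26 / 5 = -5.20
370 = 370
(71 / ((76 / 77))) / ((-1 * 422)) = -0.17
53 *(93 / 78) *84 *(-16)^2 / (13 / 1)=17665536 / 169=104529.80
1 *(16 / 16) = 1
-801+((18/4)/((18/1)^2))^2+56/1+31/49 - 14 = -192637391/254016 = -758.37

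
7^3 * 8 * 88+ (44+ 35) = 241551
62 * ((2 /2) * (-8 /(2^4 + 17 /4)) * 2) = -3968 /81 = -48.99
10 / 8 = 5 / 4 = 1.25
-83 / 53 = -1.57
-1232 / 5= -246.40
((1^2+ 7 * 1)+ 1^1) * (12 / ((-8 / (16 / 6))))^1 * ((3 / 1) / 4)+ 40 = 13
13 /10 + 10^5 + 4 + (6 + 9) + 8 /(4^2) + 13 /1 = 500169 /5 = 100033.80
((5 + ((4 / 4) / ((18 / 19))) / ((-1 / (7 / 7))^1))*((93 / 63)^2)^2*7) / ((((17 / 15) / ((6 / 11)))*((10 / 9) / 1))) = 65569991 / 1154538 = 56.79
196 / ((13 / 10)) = 150.77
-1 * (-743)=743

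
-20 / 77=-0.26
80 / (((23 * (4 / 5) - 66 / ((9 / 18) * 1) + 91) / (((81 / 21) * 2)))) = -21600 / 791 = -27.31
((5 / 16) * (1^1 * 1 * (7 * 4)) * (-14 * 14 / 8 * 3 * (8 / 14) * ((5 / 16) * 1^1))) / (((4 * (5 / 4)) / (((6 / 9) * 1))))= -245 / 16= -15.31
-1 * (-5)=5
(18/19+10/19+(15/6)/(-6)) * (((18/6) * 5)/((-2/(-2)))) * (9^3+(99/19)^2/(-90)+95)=716625791/54872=13059.95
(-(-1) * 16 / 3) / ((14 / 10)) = 80 / 21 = 3.81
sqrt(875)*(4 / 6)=10*sqrt(35) / 3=19.72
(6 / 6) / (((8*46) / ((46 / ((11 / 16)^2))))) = 32 / 121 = 0.26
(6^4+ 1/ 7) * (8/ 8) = 9073/ 7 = 1296.14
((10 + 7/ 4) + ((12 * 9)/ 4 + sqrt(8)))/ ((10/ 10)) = 2 * sqrt(2) + 155/ 4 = 41.58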